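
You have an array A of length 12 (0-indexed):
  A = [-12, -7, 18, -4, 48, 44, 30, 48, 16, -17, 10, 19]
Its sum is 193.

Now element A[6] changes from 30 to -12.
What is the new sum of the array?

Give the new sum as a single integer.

Old value at index 6: 30
New value at index 6: -12
Delta = -12 - 30 = -42
New sum = old_sum + delta = 193 + (-42) = 151

Answer: 151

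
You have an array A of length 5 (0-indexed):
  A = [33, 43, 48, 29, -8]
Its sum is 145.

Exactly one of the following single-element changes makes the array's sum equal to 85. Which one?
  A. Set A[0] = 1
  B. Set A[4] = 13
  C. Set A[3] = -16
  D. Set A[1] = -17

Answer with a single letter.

Answer: D

Derivation:
Option A: A[0] 33->1, delta=-32, new_sum=145+(-32)=113
Option B: A[4] -8->13, delta=21, new_sum=145+(21)=166
Option C: A[3] 29->-16, delta=-45, new_sum=145+(-45)=100
Option D: A[1] 43->-17, delta=-60, new_sum=145+(-60)=85 <-- matches target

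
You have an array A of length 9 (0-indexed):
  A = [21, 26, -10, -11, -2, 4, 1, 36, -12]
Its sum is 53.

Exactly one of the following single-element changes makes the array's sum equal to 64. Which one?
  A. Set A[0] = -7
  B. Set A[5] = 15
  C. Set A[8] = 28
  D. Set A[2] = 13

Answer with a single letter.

Option A: A[0] 21->-7, delta=-28, new_sum=53+(-28)=25
Option B: A[5] 4->15, delta=11, new_sum=53+(11)=64 <-- matches target
Option C: A[8] -12->28, delta=40, new_sum=53+(40)=93
Option D: A[2] -10->13, delta=23, new_sum=53+(23)=76

Answer: B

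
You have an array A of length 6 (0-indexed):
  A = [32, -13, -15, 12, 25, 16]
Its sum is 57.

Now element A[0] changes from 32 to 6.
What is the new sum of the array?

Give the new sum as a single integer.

Answer: 31

Derivation:
Old value at index 0: 32
New value at index 0: 6
Delta = 6 - 32 = -26
New sum = old_sum + delta = 57 + (-26) = 31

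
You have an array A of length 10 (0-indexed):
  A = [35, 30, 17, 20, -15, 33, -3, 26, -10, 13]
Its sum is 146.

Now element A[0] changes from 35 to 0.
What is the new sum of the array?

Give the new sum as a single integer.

Answer: 111

Derivation:
Old value at index 0: 35
New value at index 0: 0
Delta = 0 - 35 = -35
New sum = old_sum + delta = 146 + (-35) = 111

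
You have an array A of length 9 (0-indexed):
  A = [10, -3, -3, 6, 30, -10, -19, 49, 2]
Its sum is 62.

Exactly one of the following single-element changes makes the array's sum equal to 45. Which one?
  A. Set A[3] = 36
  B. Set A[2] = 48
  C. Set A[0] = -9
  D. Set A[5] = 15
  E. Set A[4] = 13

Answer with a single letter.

Option A: A[3] 6->36, delta=30, new_sum=62+(30)=92
Option B: A[2] -3->48, delta=51, new_sum=62+(51)=113
Option C: A[0] 10->-9, delta=-19, new_sum=62+(-19)=43
Option D: A[5] -10->15, delta=25, new_sum=62+(25)=87
Option E: A[4] 30->13, delta=-17, new_sum=62+(-17)=45 <-- matches target

Answer: E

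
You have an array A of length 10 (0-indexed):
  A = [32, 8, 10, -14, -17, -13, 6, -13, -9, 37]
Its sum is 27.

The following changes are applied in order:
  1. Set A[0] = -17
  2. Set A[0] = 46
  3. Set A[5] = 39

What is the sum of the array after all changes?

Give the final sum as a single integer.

Initial sum: 27
Change 1: A[0] 32 -> -17, delta = -49, sum = -22
Change 2: A[0] -17 -> 46, delta = 63, sum = 41
Change 3: A[5] -13 -> 39, delta = 52, sum = 93

Answer: 93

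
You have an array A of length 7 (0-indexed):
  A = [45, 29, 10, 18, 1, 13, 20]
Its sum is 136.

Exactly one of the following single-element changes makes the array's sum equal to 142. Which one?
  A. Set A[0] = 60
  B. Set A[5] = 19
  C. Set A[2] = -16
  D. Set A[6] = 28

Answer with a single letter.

Option A: A[0] 45->60, delta=15, new_sum=136+(15)=151
Option B: A[5] 13->19, delta=6, new_sum=136+(6)=142 <-- matches target
Option C: A[2] 10->-16, delta=-26, new_sum=136+(-26)=110
Option D: A[6] 20->28, delta=8, new_sum=136+(8)=144

Answer: B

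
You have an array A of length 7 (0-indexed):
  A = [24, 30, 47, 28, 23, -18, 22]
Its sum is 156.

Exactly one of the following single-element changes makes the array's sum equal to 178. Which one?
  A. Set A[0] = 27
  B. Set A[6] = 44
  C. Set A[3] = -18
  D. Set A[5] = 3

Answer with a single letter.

Option A: A[0] 24->27, delta=3, new_sum=156+(3)=159
Option B: A[6] 22->44, delta=22, new_sum=156+(22)=178 <-- matches target
Option C: A[3] 28->-18, delta=-46, new_sum=156+(-46)=110
Option D: A[5] -18->3, delta=21, new_sum=156+(21)=177

Answer: B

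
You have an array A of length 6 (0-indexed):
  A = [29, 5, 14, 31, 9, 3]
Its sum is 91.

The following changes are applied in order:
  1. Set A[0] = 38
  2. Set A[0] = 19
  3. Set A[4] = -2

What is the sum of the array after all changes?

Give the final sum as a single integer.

Answer: 70

Derivation:
Initial sum: 91
Change 1: A[0] 29 -> 38, delta = 9, sum = 100
Change 2: A[0] 38 -> 19, delta = -19, sum = 81
Change 3: A[4] 9 -> -2, delta = -11, sum = 70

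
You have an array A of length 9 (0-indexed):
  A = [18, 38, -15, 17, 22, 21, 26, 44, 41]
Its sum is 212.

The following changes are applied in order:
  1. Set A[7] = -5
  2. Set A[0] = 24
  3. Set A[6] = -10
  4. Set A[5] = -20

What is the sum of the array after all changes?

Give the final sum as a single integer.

Answer: 92

Derivation:
Initial sum: 212
Change 1: A[7] 44 -> -5, delta = -49, sum = 163
Change 2: A[0] 18 -> 24, delta = 6, sum = 169
Change 3: A[6] 26 -> -10, delta = -36, sum = 133
Change 4: A[5] 21 -> -20, delta = -41, sum = 92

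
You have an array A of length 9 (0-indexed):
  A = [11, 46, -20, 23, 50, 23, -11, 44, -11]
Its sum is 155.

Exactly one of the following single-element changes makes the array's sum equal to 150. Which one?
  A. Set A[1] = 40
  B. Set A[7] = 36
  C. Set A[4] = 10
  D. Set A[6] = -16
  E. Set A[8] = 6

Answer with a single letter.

Answer: D

Derivation:
Option A: A[1] 46->40, delta=-6, new_sum=155+(-6)=149
Option B: A[7] 44->36, delta=-8, new_sum=155+(-8)=147
Option C: A[4] 50->10, delta=-40, new_sum=155+(-40)=115
Option D: A[6] -11->-16, delta=-5, new_sum=155+(-5)=150 <-- matches target
Option E: A[8] -11->6, delta=17, new_sum=155+(17)=172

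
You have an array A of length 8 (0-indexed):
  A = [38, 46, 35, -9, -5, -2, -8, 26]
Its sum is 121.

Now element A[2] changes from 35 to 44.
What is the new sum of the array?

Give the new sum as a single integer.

Old value at index 2: 35
New value at index 2: 44
Delta = 44 - 35 = 9
New sum = old_sum + delta = 121 + (9) = 130

Answer: 130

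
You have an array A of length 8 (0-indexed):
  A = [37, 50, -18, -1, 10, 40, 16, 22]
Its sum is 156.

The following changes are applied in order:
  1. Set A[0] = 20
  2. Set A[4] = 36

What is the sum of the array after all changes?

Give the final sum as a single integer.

Answer: 165

Derivation:
Initial sum: 156
Change 1: A[0] 37 -> 20, delta = -17, sum = 139
Change 2: A[4] 10 -> 36, delta = 26, sum = 165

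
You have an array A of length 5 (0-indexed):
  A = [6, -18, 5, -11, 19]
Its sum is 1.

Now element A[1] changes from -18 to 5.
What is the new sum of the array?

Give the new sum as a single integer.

Old value at index 1: -18
New value at index 1: 5
Delta = 5 - -18 = 23
New sum = old_sum + delta = 1 + (23) = 24

Answer: 24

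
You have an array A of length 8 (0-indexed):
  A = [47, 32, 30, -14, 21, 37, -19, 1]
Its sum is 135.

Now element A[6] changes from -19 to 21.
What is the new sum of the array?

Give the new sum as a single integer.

Answer: 175

Derivation:
Old value at index 6: -19
New value at index 6: 21
Delta = 21 - -19 = 40
New sum = old_sum + delta = 135 + (40) = 175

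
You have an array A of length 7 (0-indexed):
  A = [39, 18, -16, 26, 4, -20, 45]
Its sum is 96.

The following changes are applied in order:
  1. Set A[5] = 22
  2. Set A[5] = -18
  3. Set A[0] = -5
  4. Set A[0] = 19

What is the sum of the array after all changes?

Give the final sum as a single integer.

Answer: 78

Derivation:
Initial sum: 96
Change 1: A[5] -20 -> 22, delta = 42, sum = 138
Change 2: A[5] 22 -> -18, delta = -40, sum = 98
Change 3: A[0] 39 -> -5, delta = -44, sum = 54
Change 4: A[0] -5 -> 19, delta = 24, sum = 78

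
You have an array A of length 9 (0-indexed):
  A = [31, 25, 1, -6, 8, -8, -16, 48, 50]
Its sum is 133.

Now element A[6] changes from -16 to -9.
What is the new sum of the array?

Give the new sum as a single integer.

Old value at index 6: -16
New value at index 6: -9
Delta = -9 - -16 = 7
New sum = old_sum + delta = 133 + (7) = 140

Answer: 140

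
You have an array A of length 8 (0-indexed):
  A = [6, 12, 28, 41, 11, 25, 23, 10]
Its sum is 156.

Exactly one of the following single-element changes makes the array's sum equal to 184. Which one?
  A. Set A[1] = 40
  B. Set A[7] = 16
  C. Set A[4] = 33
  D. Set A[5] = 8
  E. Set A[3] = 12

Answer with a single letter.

Option A: A[1] 12->40, delta=28, new_sum=156+(28)=184 <-- matches target
Option B: A[7] 10->16, delta=6, new_sum=156+(6)=162
Option C: A[4] 11->33, delta=22, new_sum=156+(22)=178
Option D: A[5] 25->8, delta=-17, new_sum=156+(-17)=139
Option E: A[3] 41->12, delta=-29, new_sum=156+(-29)=127

Answer: A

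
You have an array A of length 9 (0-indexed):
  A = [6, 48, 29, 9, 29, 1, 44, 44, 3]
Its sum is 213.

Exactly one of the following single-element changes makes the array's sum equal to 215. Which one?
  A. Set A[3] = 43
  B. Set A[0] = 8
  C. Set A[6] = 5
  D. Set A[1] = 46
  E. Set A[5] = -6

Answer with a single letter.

Answer: B

Derivation:
Option A: A[3] 9->43, delta=34, new_sum=213+(34)=247
Option B: A[0] 6->8, delta=2, new_sum=213+(2)=215 <-- matches target
Option C: A[6] 44->5, delta=-39, new_sum=213+(-39)=174
Option D: A[1] 48->46, delta=-2, new_sum=213+(-2)=211
Option E: A[5] 1->-6, delta=-7, new_sum=213+(-7)=206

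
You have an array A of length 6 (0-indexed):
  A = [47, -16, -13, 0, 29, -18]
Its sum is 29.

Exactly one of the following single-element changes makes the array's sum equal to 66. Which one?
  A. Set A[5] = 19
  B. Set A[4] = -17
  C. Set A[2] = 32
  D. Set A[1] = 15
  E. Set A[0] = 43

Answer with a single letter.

Answer: A

Derivation:
Option A: A[5] -18->19, delta=37, new_sum=29+(37)=66 <-- matches target
Option B: A[4] 29->-17, delta=-46, new_sum=29+(-46)=-17
Option C: A[2] -13->32, delta=45, new_sum=29+(45)=74
Option D: A[1] -16->15, delta=31, new_sum=29+(31)=60
Option E: A[0] 47->43, delta=-4, new_sum=29+(-4)=25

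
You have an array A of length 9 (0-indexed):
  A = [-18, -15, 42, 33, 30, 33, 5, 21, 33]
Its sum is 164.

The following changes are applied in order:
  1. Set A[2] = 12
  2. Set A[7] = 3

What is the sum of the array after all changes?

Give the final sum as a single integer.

Initial sum: 164
Change 1: A[2] 42 -> 12, delta = -30, sum = 134
Change 2: A[7] 21 -> 3, delta = -18, sum = 116

Answer: 116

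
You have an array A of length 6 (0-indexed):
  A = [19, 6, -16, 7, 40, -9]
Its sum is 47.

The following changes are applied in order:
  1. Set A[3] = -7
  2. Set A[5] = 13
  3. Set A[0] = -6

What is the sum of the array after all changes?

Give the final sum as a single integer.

Answer: 30

Derivation:
Initial sum: 47
Change 1: A[3] 7 -> -7, delta = -14, sum = 33
Change 2: A[5] -9 -> 13, delta = 22, sum = 55
Change 3: A[0] 19 -> -6, delta = -25, sum = 30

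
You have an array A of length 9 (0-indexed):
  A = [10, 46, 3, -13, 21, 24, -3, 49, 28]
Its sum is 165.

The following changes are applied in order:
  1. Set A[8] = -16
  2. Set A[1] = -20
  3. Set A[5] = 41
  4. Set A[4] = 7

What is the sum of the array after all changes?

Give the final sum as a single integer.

Answer: 58

Derivation:
Initial sum: 165
Change 1: A[8] 28 -> -16, delta = -44, sum = 121
Change 2: A[1] 46 -> -20, delta = -66, sum = 55
Change 3: A[5] 24 -> 41, delta = 17, sum = 72
Change 4: A[4] 21 -> 7, delta = -14, sum = 58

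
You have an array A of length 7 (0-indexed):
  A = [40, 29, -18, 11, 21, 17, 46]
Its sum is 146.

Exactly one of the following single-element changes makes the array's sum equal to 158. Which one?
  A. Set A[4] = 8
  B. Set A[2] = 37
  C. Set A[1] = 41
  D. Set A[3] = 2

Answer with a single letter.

Answer: C

Derivation:
Option A: A[4] 21->8, delta=-13, new_sum=146+(-13)=133
Option B: A[2] -18->37, delta=55, new_sum=146+(55)=201
Option C: A[1] 29->41, delta=12, new_sum=146+(12)=158 <-- matches target
Option D: A[3] 11->2, delta=-9, new_sum=146+(-9)=137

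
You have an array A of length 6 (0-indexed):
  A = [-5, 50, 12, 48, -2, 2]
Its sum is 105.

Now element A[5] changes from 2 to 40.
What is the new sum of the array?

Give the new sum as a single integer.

Old value at index 5: 2
New value at index 5: 40
Delta = 40 - 2 = 38
New sum = old_sum + delta = 105 + (38) = 143

Answer: 143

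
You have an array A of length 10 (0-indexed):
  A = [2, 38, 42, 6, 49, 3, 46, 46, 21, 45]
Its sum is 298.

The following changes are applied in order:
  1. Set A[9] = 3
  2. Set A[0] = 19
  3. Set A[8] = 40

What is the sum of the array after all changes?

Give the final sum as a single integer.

Answer: 292

Derivation:
Initial sum: 298
Change 1: A[9] 45 -> 3, delta = -42, sum = 256
Change 2: A[0] 2 -> 19, delta = 17, sum = 273
Change 3: A[8] 21 -> 40, delta = 19, sum = 292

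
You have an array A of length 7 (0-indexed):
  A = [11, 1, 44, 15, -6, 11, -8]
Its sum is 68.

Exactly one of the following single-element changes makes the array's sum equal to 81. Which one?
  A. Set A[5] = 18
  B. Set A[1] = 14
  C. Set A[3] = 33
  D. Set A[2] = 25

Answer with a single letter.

Option A: A[5] 11->18, delta=7, new_sum=68+(7)=75
Option B: A[1] 1->14, delta=13, new_sum=68+(13)=81 <-- matches target
Option C: A[3] 15->33, delta=18, new_sum=68+(18)=86
Option D: A[2] 44->25, delta=-19, new_sum=68+(-19)=49

Answer: B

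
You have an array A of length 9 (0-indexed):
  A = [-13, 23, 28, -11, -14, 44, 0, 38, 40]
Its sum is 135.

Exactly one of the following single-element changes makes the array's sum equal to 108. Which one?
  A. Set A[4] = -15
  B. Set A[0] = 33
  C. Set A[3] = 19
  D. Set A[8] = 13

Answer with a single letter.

Answer: D

Derivation:
Option A: A[4] -14->-15, delta=-1, new_sum=135+(-1)=134
Option B: A[0] -13->33, delta=46, new_sum=135+(46)=181
Option C: A[3] -11->19, delta=30, new_sum=135+(30)=165
Option D: A[8] 40->13, delta=-27, new_sum=135+(-27)=108 <-- matches target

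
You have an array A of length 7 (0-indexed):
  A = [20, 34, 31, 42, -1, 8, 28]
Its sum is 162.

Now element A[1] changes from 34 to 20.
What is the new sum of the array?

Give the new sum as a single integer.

Old value at index 1: 34
New value at index 1: 20
Delta = 20 - 34 = -14
New sum = old_sum + delta = 162 + (-14) = 148

Answer: 148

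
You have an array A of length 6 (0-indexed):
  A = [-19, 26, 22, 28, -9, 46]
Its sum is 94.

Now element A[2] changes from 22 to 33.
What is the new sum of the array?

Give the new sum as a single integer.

Answer: 105

Derivation:
Old value at index 2: 22
New value at index 2: 33
Delta = 33 - 22 = 11
New sum = old_sum + delta = 94 + (11) = 105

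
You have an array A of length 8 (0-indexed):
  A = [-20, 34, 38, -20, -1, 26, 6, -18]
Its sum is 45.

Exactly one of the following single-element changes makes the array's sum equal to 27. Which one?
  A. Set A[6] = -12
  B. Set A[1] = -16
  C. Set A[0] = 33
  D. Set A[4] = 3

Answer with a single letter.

Answer: A

Derivation:
Option A: A[6] 6->-12, delta=-18, new_sum=45+(-18)=27 <-- matches target
Option B: A[1] 34->-16, delta=-50, new_sum=45+(-50)=-5
Option C: A[0] -20->33, delta=53, new_sum=45+(53)=98
Option D: A[4] -1->3, delta=4, new_sum=45+(4)=49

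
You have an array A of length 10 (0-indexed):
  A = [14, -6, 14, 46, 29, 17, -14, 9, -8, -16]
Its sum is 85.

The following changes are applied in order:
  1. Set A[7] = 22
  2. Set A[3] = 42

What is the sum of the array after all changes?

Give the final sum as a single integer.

Answer: 94

Derivation:
Initial sum: 85
Change 1: A[7] 9 -> 22, delta = 13, sum = 98
Change 2: A[3] 46 -> 42, delta = -4, sum = 94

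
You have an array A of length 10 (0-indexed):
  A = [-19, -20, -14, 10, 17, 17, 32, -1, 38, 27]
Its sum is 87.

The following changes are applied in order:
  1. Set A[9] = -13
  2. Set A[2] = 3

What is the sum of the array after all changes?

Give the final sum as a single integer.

Answer: 64

Derivation:
Initial sum: 87
Change 1: A[9] 27 -> -13, delta = -40, sum = 47
Change 2: A[2] -14 -> 3, delta = 17, sum = 64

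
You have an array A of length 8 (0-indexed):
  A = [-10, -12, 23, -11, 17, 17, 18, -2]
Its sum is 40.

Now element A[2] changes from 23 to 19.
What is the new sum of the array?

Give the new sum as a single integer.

Answer: 36

Derivation:
Old value at index 2: 23
New value at index 2: 19
Delta = 19 - 23 = -4
New sum = old_sum + delta = 40 + (-4) = 36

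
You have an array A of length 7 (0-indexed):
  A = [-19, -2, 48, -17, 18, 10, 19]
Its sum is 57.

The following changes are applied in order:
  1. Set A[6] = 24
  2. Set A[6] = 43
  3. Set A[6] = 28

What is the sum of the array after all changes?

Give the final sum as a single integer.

Initial sum: 57
Change 1: A[6] 19 -> 24, delta = 5, sum = 62
Change 2: A[6] 24 -> 43, delta = 19, sum = 81
Change 3: A[6] 43 -> 28, delta = -15, sum = 66

Answer: 66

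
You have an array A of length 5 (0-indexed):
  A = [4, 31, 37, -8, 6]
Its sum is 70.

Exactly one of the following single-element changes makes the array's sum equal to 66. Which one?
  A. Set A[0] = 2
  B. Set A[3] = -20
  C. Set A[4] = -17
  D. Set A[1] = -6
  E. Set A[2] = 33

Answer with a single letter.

Option A: A[0] 4->2, delta=-2, new_sum=70+(-2)=68
Option B: A[3] -8->-20, delta=-12, new_sum=70+(-12)=58
Option C: A[4] 6->-17, delta=-23, new_sum=70+(-23)=47
Option D: A[1] 31->-6, delta=-37, new_sum=70+(-37)=33
Option E: A[2] 37->33, delta=-4, new_sum=70+(-4)=66 <-- matches target

Answer: E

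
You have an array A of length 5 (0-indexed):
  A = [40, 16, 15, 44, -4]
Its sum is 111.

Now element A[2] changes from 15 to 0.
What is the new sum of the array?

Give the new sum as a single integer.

Answer: 96

Derivation:
Old value at index 2: 15
New value at index 2: 0
Delta = 0 - 15 = -15
New sum = old_sum + delta = 111 + (-15) = 96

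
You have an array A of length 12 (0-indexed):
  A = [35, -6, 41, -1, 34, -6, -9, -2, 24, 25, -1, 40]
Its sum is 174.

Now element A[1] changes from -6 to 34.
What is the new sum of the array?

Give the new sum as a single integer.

Answer: 214

Derivation:
Old value at index 1: -6
New value at index 1: 34
Delta = 34 - -6 = 40
New sum = old_sum + delta = 174 + (40) = 214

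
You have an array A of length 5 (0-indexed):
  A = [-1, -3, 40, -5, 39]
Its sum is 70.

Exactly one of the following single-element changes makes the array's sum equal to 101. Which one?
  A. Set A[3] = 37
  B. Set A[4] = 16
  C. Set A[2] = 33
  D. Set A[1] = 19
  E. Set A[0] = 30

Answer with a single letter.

Answer: E

Derivation:
Option A: A[3] -5->37, delta=42, new_sum=70+(42)=112
Option B: A[4] 39->16, delta=-23, new_sum=70+(-23)=47
Option C: A[2] 40->33, delta=-7, new_sum=70+(-7)=63
Option D: A[1] -3->19, delta=22, new_sum=70+(22)=92
Option E: A[0] -1->30, delta=31, new_sum=70+(31)=101 <-- matches target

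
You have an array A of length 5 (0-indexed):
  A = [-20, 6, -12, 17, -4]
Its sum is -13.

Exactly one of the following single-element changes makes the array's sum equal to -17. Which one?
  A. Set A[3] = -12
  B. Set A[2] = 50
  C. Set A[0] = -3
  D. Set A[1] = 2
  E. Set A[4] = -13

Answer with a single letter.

Option A: A[3] 17->-12, delta=-29, new_sum=-13+(-29)=-42
Option B: A[2] -12->50, delta=62, new_sum=-13+(62)=49
Option C: A[0] -20->-3, delta=17, new_sum=-13+(17)=4
Option D: A[1] 6->2, delta=-4, new_sum=-13+(-4)=-17 <-- matches target
Option E: A[4] -4->-13, delta=-9, new_sum=-13+(-9)=-22

Answer: D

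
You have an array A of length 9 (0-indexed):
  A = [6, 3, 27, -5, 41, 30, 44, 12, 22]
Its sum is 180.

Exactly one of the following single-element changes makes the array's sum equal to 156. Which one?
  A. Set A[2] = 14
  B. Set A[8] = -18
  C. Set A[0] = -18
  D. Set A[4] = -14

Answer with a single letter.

Option A: A[2] 27->14, delta=-13, new_sum=180+(-13)=167
Option B: A[8] 22->-18, delta=-40, new_sum=180+(-40)=140
Option C: A[0] 6->-18, delta=-24, new_sum=180+(-24)=156 <-- matches target
Option D: A[4] 41->-14, delta=-55, new_sum=180+(-55)=125

Answer: C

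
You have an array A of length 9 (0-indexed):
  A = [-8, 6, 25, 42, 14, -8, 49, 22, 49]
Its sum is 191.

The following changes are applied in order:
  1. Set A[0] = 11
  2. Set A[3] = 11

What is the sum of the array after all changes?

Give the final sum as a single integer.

Initial sum: 191
Change 1: A[0] -8 -> 11, delta = 19, sum = 210
Change 2: A[3] 42 -> 11, delta = -31, sum = 179

Answer: 179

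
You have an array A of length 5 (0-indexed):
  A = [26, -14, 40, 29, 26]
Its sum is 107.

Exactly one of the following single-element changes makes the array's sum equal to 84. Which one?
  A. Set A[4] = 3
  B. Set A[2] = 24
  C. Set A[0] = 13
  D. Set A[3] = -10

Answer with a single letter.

Answer: A

Derivation:
Option A: A[4] 26->3, delta=-23, new_sum=107+(-23)=84 <-- matches target
Option B: A[2] 40->24, delta=-16, new_sum=107+(-16)=91
Option C: A[0] 26->13, delta=-13, new_sum=107+(-13)=94
Option D: A[3] 29->-10, delta=-39, new_sum=107+(-39)=68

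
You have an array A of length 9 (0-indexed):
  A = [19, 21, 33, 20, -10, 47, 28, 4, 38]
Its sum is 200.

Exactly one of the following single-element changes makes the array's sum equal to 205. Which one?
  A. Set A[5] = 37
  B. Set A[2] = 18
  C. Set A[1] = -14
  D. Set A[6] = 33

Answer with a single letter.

Option A: A[5] 47->37, delta=-10, new_sum=200+(-10)=190
Option B: A[2] 33->18, delta=-15, new_sum=200+(-15)=185
Option C: A[1] 21->-14, delta=-35, new_sum=200+(-35)=165
Option D: A[6] 28->33, delta=5, new_sum=200+(5)=205 <-- matches target

Answer: D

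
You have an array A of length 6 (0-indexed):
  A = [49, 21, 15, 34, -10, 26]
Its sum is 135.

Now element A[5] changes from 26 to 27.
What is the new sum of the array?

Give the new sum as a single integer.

Old value at index 5: 26
New value at index 5: 27
Delta = 27 - 26 = 1
New sum = old_sum + delta = 135 + (1) = 136

Answer: 136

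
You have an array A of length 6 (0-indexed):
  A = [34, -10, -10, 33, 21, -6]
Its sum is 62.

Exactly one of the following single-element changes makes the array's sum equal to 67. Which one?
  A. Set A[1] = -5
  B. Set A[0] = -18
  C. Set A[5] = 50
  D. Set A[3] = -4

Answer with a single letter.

Option A: A[1] -10->-5, delta=5, new_sum=62+(5)=67 <-- matches target
Option B: A[0] 34->-18, delta=-52, new_sum=62+(-52)=10
Option C: A[5] -6->50, delta=56, new_sum=62+(56)=118
Option D: A[3] 33->-4, delta=-37, new_sum=62+(-37)=25

Answer: A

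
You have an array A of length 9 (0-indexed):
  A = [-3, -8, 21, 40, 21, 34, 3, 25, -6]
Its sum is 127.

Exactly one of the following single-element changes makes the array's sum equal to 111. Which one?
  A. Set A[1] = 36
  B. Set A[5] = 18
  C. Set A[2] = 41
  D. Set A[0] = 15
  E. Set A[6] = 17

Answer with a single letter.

Answer: B

Derivation:
Option A: A[1] -8->36, delta=44, new_sum=127+(44)=171
Option B: A[5] 34->18, delta=-16, new_sum=127+(-16)=111 <-- matches target
Option C: A[2] 21->41, delta=20, new_sum=127+(20)=147
Option D: A[0] -3->15, delta=18, new_sum=127+(18)=145
Option E: A[6] 3->17, delta=14, new_sum=127+(14)=141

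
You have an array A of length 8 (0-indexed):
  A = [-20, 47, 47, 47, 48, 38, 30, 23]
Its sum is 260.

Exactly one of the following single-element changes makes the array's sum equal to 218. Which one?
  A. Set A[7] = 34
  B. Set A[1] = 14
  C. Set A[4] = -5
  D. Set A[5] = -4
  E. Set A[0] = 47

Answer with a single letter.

Answer: D

Derivation:
Option A: A[7] 23->34, delta=11, new_sum=260+(11)=271
Option B: A[1] 47->14, delta=-33, new_sum=260+(-33)=227
Option C: A[4] 48->-5, delta=-53, new_sum=260+(-53)=207
Option D: A[5] 38->-4, delta=-42, new_sum=260+(-42)=218 <-- matches target
Option E: A[0] -20->47, delta=67, new_sum=260+(67)=327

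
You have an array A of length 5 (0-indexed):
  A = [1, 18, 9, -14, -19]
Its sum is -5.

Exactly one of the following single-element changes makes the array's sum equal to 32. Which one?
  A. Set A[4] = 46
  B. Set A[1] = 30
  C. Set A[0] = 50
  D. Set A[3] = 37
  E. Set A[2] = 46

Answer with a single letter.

Answer: E

Derivation:
Option A: A[4] -19->46, delta=65, new_sum=-5+(65)=60
Option B: A[1] 18->30, delta=12, new_sum=-5+(12)=7
Option C: A[0] 1->50, delta=49, new_sum=-5+(49)=44
Option D: A[3] -14->37, delta=51, new_sum=-5+(51)=46
Option E: A[2] 9->46, delta=37, new_sum=-5+(37)=32 <-- matches target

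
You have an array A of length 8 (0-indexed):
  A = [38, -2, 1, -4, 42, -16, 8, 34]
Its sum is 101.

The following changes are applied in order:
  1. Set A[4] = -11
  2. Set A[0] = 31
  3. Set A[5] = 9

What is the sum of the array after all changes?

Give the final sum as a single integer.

Initial sum: 101
Change 1: A[4] 42 -> -11, delta = -53, sum = 48
Change 2: A[0] 38 -> 31, delta = -7, sum = 41
Change 3: A[5] -16 -> 9, delta = 25, sum = 66

Answer: 66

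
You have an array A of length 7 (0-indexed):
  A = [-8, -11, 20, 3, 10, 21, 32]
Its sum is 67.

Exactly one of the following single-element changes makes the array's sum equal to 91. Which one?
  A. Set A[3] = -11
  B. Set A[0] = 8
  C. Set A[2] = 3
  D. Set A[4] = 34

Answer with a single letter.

Option A: A[3] 3->-11, delta=-14, new_sum=67+(-14)=53
Option B: A[0] -8->8, delta=16, new_sum=67+(16)=83
Option C: A[2] 20->3, delta=-17, new_sum=67+(-17)=50
Option D: A[4] 10->34, delta=24, new_sum=67+(24)=91 <-- matches target

Answer: D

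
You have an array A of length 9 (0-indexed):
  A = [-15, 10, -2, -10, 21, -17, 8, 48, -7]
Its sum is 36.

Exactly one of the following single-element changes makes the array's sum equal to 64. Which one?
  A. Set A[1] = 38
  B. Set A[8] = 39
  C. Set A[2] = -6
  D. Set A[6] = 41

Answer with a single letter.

Answer: A

Derivation:
Option A: A[1] 10->38, delta=28, new_sum=36+(28)=64 <-- matches target
Option B: A[8] -7->39, delta=46, new_sum=36+(46)=82
Option C: A[2] -2->-6, delta=-4, new_sum=36+(-4)=32
Option D: A[6] 8->41, delta=33, new_sum=36+(33)=69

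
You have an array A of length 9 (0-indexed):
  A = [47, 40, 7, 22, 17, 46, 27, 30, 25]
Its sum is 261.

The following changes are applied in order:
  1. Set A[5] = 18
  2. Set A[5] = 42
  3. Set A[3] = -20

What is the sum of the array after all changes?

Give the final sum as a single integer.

Answer: 215

Derivation:
Initial sum: 261
Change 1: A[5] 46 -> 18, delta = -28, sum = 233
Change 2: A[5] 18 -> 42, delta = 24, sum = 257
Change 3: A[3] 22 -> -20, delta = -42, sum = 215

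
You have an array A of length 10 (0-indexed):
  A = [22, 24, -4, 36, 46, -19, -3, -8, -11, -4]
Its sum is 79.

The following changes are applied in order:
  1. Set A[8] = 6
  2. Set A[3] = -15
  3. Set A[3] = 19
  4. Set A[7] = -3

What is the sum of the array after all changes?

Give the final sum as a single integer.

Answer: 84

Derivation:
Initial sum: 79
Change 1: A[8] -11 -> 6, delta = 17, sum = 96
Change 2: A[3] 36 -> -15, delta = -51, sum = 45
Change 3: A[3] -15 -> 19, delta = 34, sum = 79
Change 4: A[7] -8 -> -3, delta = 5, sum = 84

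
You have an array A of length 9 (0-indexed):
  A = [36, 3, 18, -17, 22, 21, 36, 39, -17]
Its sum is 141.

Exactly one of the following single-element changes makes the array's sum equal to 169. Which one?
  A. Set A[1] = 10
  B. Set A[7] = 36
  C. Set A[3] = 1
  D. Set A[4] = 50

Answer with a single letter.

Option A: A[1] 3->10, delta=7, new_sum=141+(7)=148
Option B: A[7] 39->36, delta=-3, new_sum=141+(-3)=138
Option C: A[3] -17->1, delta=18, new_sum=141+(18)=159
Option D: A[4] 22->50, delta=28, new_sum=141+(28)=169 <-- matches target

Answer: D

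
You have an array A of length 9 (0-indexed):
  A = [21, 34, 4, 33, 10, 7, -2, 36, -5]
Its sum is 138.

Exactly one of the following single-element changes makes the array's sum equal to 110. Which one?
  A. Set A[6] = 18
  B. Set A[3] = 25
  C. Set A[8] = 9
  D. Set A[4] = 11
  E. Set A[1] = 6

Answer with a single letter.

Answer: E

Derivation:
Option A: A[6] -2->18, delta=20, new_sum=138+(20)=158
Option B: A[3] 33->25, delta=-8, new_sum=138+(-8)=130
Option C: A[8] -5->9, delta=14, new_sum=138+(14)=152
Option D: A[4] 10->11, delta=1, new_sum=138+(1)=139
Option E: A[1] 34->6, delta=-28, new_sum=138+(-28)=110 <-- matches target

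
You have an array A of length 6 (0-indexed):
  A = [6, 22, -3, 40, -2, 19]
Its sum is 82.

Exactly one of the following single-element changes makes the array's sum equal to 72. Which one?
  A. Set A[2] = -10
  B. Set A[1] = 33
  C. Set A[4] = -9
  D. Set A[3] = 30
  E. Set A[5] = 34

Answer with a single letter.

Option A: A[2] -3->-10, delta=-7, new_sum=82+(-7)=75
Option B: A[1] 22->33, delta=11, new_sum=82+(11)=93
Option C: A[4] -2->-9, delta=-7, new_sum=82+(-7)=75
Option D: A[3] 40->30, delta=-10, new_sum=82+(-10)=72 <-- matches target
Option E: A[5] 19->34, delta=15, new_sum=82+(15)=97

Answer: D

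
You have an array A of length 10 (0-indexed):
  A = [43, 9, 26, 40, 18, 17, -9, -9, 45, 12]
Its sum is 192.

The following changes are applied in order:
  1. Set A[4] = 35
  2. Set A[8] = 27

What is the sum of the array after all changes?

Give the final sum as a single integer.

Answer: 191

Derivation:
Initial sum: 192
Change 1: A[4] 18 -> 35, delta = 17, sum = 209
Change 2: A[8] 45 -> 27, delta = -18, sum = 191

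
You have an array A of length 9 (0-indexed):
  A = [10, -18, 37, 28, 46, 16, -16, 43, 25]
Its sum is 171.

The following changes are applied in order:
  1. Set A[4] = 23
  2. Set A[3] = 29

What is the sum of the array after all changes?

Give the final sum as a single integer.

Initial sum: 171
Change 1: A[4] 46 -> 23, delta = -23, sum = 148
Change 2: A[3] 28 -> 29, delta = 1, sum = 149

Answer: 149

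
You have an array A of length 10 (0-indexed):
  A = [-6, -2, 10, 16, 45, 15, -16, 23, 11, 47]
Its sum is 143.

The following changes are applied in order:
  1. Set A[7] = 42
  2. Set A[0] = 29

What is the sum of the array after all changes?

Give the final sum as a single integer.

Initial sum: 143
Change 1: A[7] 23 -> 42, delta = 19, sum = 162
Change 2: A[0] -6 -> 29, delta = 35, sum = 197

Answer: 197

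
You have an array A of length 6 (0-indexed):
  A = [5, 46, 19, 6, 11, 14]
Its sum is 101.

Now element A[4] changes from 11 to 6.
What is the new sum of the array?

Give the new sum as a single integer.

Answer: 96

Derivation:
Old value at index 4: 11
New value at index 4: 6
Delta = 6 - 11 = -5
New sum = old_sum + delta = 101 + (-5) = 96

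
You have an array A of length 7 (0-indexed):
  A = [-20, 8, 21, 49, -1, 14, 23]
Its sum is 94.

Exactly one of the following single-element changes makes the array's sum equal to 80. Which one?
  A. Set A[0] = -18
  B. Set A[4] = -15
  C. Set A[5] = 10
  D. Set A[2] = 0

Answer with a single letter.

Option A: A[0] -20->-18, delta=2, new_sum=94+(2)=96
Option B: A[4] -1->-15, delta=-14, new_sum=94+(-14)=80 <-- matches target
Option C: A[5] 14->10, delta=-4, new_sum=94+(-4)=90
Option D: A[2] 21->0, delta=-21, new_sum=94+(-21)=73

Answer: B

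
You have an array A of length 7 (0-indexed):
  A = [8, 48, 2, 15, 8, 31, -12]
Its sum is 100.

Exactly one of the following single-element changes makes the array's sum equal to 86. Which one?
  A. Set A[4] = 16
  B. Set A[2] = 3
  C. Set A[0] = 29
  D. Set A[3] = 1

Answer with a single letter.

Option A: A[4] 8->16, delta=8, new_sum=100+(8)=108
Option B: A[2] 2->3, delta=1, new_sum=100+(1)=101
Option C: A[0] 8->29, delta=21, new_sum=100+(21)=121
Option D: A[3] 15->1, delta=-14, new_sum=100+(-14)=86 <-- matches target

Answer: D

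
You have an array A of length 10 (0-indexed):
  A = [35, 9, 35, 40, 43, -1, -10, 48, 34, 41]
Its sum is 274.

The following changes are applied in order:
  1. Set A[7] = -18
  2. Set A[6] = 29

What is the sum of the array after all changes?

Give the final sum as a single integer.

Initial sum: 274
Change 1: A[7] 48 -> -18, delta = -66, sum = 208
Change 2: A[6] -10 -> 29, delta = 39, sum = 247

Answer: 247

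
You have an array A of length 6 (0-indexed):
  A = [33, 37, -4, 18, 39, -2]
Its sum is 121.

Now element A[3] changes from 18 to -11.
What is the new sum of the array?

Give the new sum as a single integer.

Answer: 92

Derivation:
Old value at index 3: 18
New value at index 3: -11
Delta = -11 - 18 = -29
New sum = old_sum + delta = 121 + (-29) = 92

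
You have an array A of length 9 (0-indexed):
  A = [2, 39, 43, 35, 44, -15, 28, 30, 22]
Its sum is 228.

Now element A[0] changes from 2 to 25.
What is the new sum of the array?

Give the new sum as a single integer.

Answer: 251

Derivation:
Old value at index 0: 2
New value at index 0: 25
Delta = 25 - 2 = 23
New sum = old_sum + delta = 228 + (23) = 251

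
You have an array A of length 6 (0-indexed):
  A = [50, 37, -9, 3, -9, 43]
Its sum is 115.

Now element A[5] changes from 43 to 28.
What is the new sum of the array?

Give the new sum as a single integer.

Old value at index 5: 43
New value at index 5: 28
Delta = 28 - 43 = -15
New sum = old_sum + delta = 115 + (-15) = 100

Answer: 100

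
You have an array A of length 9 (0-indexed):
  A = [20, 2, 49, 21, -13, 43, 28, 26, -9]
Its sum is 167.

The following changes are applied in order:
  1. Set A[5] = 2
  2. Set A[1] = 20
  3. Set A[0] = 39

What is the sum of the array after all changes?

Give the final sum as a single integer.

Initial sum: 167
Change 1: A[5] 43 -> 2, delta = -41, sum = 126
Change 2: A[1] 2 -> 20, delta = 18, sum = 144
Change 3: A[0] 20 -> 39, delta = 19, sum = 163

Answer: 163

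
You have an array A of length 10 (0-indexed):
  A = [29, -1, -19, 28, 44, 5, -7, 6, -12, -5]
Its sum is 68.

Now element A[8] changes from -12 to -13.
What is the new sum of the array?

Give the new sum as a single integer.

Answer: 67

Derivation:
Old value at index 8: -12
New value at index 8: -13
Delta = -13 - -12 = -1
New sum = old_sum + delta = 68 + (-1) = 67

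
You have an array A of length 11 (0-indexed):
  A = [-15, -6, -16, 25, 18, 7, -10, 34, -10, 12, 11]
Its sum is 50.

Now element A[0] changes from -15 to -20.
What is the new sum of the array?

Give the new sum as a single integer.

Answer: 45

Derivation:
Old value at index 0: -15
New value at index 0: -20
Delta = -20 - -15 = -5
New sum = old_sum + delta = 50 + (-5) = 45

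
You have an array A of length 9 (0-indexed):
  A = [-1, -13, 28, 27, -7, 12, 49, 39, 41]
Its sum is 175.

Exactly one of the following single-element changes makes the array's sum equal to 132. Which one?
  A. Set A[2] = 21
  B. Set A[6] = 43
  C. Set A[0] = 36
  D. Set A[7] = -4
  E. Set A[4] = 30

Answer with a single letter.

Answer: D

Derivation:
Option A: A[2] 28->21, delta=-7, new_sum=175+(-7)=168
Option B: A[6] 49->43, delta=-6, new_sum=175+(-6)=169
Option C: A[0] -1->36, delta=37, new_sum=175+(37)=212
Option D: A[7] 39->-4, delta=-43, new_sum=175+(-43)=132 <-- matches target
Option E: A[4] -7->30, delta=37, new_sum=175+(37)=212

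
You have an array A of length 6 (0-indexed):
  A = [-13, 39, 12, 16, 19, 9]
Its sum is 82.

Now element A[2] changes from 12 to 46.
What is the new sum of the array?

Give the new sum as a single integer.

Answer: 116

Derivation:
Old value at index 2: 12
New value at index 2: 46
Delta = 46 - 12 = 34
New sum = old_sum + delta = 82 + (34) = 116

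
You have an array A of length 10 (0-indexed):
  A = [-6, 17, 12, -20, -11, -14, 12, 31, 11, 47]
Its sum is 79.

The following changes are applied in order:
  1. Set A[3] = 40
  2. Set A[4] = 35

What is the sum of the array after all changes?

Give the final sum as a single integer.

Answer: 185

Derivation:
Initial sum: 79
Change 1: A[3] -20 -> 40, delta = 60, sum = 139
Change 2: A[4] -11 -> 35, delta = 46, sum = 185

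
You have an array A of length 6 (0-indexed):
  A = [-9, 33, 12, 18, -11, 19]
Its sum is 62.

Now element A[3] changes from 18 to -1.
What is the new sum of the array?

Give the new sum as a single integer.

Answer: 43

Derivation:
Old value at index 3: 18
New value at index 3: -1
Delta = -1 - 18 = -19
New sum = old_sum + delta = 62 + (-19) = 43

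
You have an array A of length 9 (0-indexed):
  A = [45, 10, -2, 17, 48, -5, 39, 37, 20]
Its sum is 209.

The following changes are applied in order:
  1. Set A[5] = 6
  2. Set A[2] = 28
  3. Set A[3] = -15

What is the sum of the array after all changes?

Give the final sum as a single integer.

Answer: 218

Derivation:
Initial sum: 209
Change 1: A[5] -5 -> 6, delta = 11, sum = 220
Change 2: A[2] -2 -> 28, delta = 30, sum = 250
Change 3: A[3] 17 -> -15, delta = -32, sum = 218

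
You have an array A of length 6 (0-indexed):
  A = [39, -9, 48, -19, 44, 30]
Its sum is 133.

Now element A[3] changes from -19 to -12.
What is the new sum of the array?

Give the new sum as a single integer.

Answer: 140

Derivation:
Old value at index 3: -19
New value at index 3: -12
Delta = -12 - -19 = 7
New sum = old_sum + delta = 133 + (7) = 140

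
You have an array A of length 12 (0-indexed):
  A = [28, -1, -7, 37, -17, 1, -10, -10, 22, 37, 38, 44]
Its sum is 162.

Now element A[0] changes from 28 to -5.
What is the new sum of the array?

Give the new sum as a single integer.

Old value at index 0: 28
New value at index 0: -5
Delta = -5 - 28 = -33
New sum = old_sum + delta = 162 + (-33) = 129

Answer: 129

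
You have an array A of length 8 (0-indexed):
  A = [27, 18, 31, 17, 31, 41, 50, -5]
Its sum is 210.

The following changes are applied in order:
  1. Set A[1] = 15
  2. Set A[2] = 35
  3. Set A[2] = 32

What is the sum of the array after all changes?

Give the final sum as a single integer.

Initial sum: 210
Change 1: A[1] 18 -> 15, delta = -3, sum = 207
Change 2: A[2] 31 -> 35, delta = 4, sum = 211
Change 3: A[2] 35 -> 32, delta = -3, sum = 208

Answer: 208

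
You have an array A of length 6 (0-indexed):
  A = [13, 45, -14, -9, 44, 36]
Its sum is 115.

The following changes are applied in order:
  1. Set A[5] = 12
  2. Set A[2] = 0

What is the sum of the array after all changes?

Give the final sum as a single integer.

Initial sum: 115
Change 1: A[5] 36 -> 12, delta = -24, sum = 91
Change 2: A[2] -14 -> 0, delta = 14, sum = 105

Answer: 105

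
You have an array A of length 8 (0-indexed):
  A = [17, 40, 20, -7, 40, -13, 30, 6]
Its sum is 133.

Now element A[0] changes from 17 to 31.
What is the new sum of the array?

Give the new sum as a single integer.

Old value at index 0: 17
New value at index 0: 31
Delta = 31 - 17 = 14
New sum = old_sum + delta = 133 + (14) = 147

Answer: 147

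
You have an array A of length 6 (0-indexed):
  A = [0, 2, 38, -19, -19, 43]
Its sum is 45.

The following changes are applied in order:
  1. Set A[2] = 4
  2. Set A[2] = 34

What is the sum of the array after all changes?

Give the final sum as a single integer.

Initial sum: 45
Change 1: A[2] 38 -> 4, delta = -34, sum = 11
Change 2: A[2] 4 -> 34, delta = 30, sum = 41

Answer: 41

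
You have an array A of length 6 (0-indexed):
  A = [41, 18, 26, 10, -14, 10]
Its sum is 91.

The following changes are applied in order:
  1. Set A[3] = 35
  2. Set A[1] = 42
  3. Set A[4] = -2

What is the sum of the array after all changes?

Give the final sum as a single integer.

Answer: 152

Derivation:
Initial sum: 91
Change 1: A[3] 10 -> 35, delta = 25, sum = 116
Change 2: A[1] 18 -> 42, delta = 24, sum = 140
Change 3: A[4] -14 -> -2, delta = 12, sum = 152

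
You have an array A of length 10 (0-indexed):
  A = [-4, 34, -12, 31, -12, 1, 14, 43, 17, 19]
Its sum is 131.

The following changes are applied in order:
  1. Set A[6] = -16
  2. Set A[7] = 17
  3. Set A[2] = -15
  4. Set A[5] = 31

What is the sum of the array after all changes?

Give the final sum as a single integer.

Answer: 102

Derivation:
Initial sum: 131
Change 1: A[6] 14 -> -16, delta = -30, sum = 101
Change 2: A[7] 43 -> 17, delta = -26, sum = 75
Change 3: A[2] -12 -> -15, delta = -3, sum = 72
Change 4: A[5] 1 -> 31, delta = 30, sum = 102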